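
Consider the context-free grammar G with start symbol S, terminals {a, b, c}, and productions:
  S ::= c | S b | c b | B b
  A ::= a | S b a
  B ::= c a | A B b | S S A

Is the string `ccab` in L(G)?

yes

S ⇒ Bb ⇒ SSAb ⇒ cSAb ⇒ ccAb ⇒ ccab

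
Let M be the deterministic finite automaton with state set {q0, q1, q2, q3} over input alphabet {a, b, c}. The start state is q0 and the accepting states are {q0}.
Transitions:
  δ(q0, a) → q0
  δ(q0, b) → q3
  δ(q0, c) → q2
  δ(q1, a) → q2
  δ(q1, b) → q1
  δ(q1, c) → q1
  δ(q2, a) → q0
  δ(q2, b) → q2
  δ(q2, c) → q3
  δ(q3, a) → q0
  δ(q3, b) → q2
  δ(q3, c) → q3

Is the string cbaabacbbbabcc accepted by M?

q0 --c--> q2
q2 --b--> q2
q2 --a--> q0
q0 --a--> q0
q0 --b--> q3
q3 --a--> q0
q0 --c--> q2
q2 --b--> q2
q2 --b--> q2
q2 --b--> q2
q2 --a--> q0
q0 --b--> q3
q3 --c--> q3
q3 --c--> q3
End in state q3, which is not an accepting state.

rejected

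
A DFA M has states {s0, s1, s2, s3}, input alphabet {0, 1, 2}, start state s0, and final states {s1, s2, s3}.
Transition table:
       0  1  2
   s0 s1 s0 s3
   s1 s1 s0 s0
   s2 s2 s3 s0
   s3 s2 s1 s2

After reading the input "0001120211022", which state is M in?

s0 --0--> s1
s1 --0--> s1
s1 --0--> s1
s1 --1--> s0
s0 --1--> s0
s0 --2--> s3
s3 --0--> s2
s2 --2--> s0
s0 --1--> s0
s0 --1--> s0
s0 --0--> s1
s1 --2--> s0
s0 --2--> s3

s3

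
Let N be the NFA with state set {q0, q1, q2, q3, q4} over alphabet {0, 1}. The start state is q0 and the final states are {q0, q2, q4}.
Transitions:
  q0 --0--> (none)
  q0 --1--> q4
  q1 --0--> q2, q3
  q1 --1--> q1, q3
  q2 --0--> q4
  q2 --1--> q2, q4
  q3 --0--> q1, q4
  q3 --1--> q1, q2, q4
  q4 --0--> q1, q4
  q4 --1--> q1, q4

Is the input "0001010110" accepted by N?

Start: {q0}
read 0: {}
The reachable set is empty and stays empty for the remaining 9 symbols.
Reachable ∩ accepting = {} — empty.

rejected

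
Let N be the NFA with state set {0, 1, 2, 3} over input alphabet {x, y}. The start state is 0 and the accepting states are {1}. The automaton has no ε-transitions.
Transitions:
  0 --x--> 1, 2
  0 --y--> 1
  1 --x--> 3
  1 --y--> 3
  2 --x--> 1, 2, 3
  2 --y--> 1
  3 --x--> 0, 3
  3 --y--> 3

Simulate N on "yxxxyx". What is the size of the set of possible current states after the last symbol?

Start: {0}
read y: {1}
read x: {3}
read x: {0, 3}
read x: {0, 1, 2, 3}
read y: {1, 3}
read x: {0, 3}
Final reachable set {0, 3} has 2 states.

2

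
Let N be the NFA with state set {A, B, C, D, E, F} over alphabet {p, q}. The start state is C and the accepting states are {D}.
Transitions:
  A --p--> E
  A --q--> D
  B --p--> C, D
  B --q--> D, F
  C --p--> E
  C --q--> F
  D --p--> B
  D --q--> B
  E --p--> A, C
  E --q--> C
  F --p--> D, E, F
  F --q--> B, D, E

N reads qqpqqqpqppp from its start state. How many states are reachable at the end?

Start: {C}
read q: {F}
read q: {B, D, E}
read p: {A, B, C, D}
read q: {B, D, F}
read q: {B, D, E, F}
read q: {B, C, D, E, F}
read p: {A, B, C, D, E, F}
read q: {B, C, D, E, F}
read p: {A, B, C, D, E, F}
read p: {A, B, C, D, E, F}
read p: {A, B, C, D, E, F}
Final reachable set {A, B, C, D, E, F} has 6 states.

6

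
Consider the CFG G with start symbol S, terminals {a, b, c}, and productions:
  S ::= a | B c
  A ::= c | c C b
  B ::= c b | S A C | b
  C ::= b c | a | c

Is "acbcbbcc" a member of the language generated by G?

S ⇒ Bc ⇒ SACc ⇒ aACc ⇒ acCbCc ⇒ acbcbCc ⇒ acbcbbcc

yes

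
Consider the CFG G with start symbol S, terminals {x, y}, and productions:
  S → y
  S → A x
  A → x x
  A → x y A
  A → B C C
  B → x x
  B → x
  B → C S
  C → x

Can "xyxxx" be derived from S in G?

yes

S ⇒ Ax ⇒ BCCx ⇒ CSCCx ⇒ xSCCx ⇒ xyCCx ⇒ xyxCx ⇒ xyxxx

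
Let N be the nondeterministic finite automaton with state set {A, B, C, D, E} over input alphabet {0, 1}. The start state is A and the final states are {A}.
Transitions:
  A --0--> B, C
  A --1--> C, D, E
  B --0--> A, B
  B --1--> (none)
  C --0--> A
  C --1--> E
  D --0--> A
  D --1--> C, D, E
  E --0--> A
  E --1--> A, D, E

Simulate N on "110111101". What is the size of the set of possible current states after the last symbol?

Start: {A}
read 1: {C, D, E}
read 1: {A, C, D, E}
read 0: {A, B, C}
read 1: {C, D, E}
read 1: {A, C, D, E}
read 1: {A, C, D, E}
read 1: {A, C, D, E}
read 0: {A, B, C}
read 1: {C, D, E}
Final reachable set {C, D, E} has 3 states.

3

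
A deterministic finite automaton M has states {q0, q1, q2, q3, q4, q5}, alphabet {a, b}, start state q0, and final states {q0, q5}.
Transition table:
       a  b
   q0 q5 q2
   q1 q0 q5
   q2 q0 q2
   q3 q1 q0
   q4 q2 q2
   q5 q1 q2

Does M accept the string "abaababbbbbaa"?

q0 --a--> q5
q5 --b--> q2
q2 --a--> q0
q0 --a--> q5
q5 --b--> q2
q2 --a--> q0
q0 --b--> q2
q2 --b--> q2
q2 --b--> q2
q2 --b--> q2
q2 --b--> q2
q2 --a--> q0
q0 --a--> q5
End in state q5, which is an accepting state.

accepted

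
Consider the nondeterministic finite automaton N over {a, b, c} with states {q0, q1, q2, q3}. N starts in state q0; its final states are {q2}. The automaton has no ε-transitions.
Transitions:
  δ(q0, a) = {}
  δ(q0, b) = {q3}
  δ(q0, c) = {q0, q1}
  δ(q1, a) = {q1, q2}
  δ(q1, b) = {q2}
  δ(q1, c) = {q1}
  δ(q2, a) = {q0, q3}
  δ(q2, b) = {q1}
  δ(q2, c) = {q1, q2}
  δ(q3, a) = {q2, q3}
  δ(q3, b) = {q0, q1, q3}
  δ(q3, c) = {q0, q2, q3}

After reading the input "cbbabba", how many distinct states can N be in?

4

Start: {q0}
read c: {q0, q1}
read b: {q2, q3}
read b: {q0, q1, q3}
read a: {q1, q2, q3}
read b: {q0, q1, q2, q3}
read b: {q0, q1, q2, q3}
read a: {q0, q1, q2, q3}
Final reachable set {q0, q1, q2, q3} has 4 states.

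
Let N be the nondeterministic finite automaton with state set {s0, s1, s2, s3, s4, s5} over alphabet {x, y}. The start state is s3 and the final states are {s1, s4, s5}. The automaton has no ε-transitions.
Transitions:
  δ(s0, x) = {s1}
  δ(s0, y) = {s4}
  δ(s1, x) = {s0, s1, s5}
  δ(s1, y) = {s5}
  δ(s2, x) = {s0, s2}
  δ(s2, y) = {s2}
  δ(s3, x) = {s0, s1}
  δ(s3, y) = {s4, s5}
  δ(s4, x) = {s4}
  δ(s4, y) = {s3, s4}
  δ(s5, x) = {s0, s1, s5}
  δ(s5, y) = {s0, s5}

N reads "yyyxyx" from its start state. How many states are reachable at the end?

Start: {s3}
read y: {s4, s5}
read y: {s0, s3, s4, s5}
read y: {s0, s3, s4, s5}
read x: {s0, s1, s4, s5}
read y: {s0, s3, s4, s5}
read x: {s0, s1, s4, s5}
Final reachable set {s0, s1, s4, s5} has 4 states.

4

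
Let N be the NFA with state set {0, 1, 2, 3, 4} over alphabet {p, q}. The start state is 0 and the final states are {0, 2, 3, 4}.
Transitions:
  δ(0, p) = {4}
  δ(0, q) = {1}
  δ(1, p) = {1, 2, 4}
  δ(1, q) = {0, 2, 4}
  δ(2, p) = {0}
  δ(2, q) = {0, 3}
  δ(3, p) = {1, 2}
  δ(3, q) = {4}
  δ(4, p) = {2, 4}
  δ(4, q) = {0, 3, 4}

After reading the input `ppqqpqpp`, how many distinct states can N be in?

4

Start: {0}
read p: {4}
read p: {2, 4}
read q: {0, 3, 4}
read q: {0, 1, 3, 4}
read p: {1, 2, 4}
read q: {0, 2, 3, 4}
read p: {0, 1, 2, 4}
read p: {0, 1, 2, 4}
Final reachable set {0, 1, 2, 4} has 4 states.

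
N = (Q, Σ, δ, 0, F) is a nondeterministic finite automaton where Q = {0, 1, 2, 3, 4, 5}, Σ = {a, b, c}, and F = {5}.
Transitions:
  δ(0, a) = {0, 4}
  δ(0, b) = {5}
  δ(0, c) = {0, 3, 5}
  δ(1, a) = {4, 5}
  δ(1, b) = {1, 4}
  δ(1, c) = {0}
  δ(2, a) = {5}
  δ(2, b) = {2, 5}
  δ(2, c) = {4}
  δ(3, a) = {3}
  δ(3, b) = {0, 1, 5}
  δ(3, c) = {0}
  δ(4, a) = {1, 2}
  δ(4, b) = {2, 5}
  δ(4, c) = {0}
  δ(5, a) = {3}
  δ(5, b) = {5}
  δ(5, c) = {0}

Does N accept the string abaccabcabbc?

rejected

Start: {0}
read a: {0, 4}
read b: {2, 5}
read a: {3, 5}
read c: {0}
read c: {0, 3, 5}
read a: {0, 3, 4}
read b: {0, 1, 2, 5}
read c: {0, 3, 4, 5}
read a: {0, 1, 2, 3, 4}
read b: {0, 1, 2, 4, 5}
read b: {1, 2, 4, 5}
read c: {0, 4}
Reachable ∩ accepting = {} — empty.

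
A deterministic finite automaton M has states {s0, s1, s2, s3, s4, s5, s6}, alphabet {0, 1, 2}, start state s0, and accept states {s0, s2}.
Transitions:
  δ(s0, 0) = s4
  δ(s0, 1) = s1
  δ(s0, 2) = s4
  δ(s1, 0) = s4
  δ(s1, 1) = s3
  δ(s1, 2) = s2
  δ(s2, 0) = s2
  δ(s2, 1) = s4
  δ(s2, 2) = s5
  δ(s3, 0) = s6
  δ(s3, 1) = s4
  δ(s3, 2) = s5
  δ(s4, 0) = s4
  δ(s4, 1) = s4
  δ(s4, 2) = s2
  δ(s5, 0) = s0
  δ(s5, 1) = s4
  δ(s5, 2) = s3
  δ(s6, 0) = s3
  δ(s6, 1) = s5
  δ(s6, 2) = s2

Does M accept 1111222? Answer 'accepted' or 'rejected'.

rejected

s0 --1--> s1
s1 --1--> s3
s3 --1--> s4
s4 --1--> s4
s4 --2--> s2
s2 --2--> s5
s5 --2--> s3
End in state s3, which is not an accepting state.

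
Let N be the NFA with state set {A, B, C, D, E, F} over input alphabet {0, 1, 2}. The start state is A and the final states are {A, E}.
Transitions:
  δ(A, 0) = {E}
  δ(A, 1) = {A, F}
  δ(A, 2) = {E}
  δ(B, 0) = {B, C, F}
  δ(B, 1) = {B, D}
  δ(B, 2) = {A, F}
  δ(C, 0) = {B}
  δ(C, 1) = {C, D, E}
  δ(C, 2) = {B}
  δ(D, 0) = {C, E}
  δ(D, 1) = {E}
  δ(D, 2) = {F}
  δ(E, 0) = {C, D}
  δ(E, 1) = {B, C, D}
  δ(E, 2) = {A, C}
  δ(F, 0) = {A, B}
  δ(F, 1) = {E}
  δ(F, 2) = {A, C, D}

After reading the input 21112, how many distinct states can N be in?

4

Start: {A}
read 2: {E}
read 1: {B, C, D}
read 1: {B, C, D, E}
read 1: {B, C, D, E}
read 2: {A, B, C, F}
Final reachable set {A, B, C, F} has 4 states.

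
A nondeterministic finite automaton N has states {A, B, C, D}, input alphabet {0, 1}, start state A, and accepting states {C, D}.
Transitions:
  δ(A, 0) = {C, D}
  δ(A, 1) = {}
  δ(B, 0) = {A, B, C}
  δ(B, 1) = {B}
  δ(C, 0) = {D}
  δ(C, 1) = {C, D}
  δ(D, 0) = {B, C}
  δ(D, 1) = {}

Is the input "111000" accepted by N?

rejected

Start: {A}
read 1: {}
The reachable set is empty and stays empty for the remaining 5 symbols.
Reachable ∩ accepting = {} — empty.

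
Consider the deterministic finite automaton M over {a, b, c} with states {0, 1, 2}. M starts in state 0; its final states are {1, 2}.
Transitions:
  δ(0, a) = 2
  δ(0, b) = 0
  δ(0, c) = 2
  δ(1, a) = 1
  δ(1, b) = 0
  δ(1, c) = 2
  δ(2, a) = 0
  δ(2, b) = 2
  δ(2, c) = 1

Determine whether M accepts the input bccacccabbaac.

0 --b--> 0
0 --c--> 2
2 --c--> 1
1 --a--> 1
1 --c--> 2
2 --c--> 1
1 --c--> 2
2 --a--> 0
0 --b--> 0
0 --b--> 0
0 --a--> 2
2 --a--> 0
0 --c--> 2
End in state 2, which is an accepting state.

accepted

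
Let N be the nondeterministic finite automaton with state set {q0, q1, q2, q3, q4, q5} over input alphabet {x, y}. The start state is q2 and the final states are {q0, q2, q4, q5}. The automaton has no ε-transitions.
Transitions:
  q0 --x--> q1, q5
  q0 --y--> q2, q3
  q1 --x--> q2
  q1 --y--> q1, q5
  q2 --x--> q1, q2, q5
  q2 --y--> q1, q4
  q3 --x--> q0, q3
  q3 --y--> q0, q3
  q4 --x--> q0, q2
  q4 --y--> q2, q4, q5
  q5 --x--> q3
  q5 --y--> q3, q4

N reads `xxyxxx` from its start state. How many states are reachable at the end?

Start: {q2}
read x: {q1, q2, q5}
read x: {q1, q2, q3, q5}
read y: {q0, q1, q3, q4, q5}
read x: {q0, q1, q2, q3, q5}
read x: {q0, q1, q2, q3, q5}
read x: {q0, q1, q2, q3, q5}
Final reachable set {q0, q1, q2, q3, q5} has 5 states.

5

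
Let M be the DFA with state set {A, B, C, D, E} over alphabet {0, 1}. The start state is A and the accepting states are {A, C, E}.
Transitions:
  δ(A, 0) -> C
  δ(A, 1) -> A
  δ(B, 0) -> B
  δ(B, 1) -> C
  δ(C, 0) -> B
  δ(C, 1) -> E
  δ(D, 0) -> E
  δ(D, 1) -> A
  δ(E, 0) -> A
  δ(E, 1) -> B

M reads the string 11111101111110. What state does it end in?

B

A --1--> A
A --1--> A
A --1--> A
A --1--> A
A --1--> A
A --1--> A
A --0--> C
C --1--> E
E --1--> B
B --1--> C
C --1--> E
E --1--> B
B --1--> C
C --0--> B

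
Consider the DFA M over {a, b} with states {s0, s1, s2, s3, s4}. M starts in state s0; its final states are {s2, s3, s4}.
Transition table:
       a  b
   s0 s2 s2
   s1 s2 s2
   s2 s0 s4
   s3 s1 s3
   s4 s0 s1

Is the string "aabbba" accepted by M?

s0 --a--> s2
s2 --a--> s0
s0 --b--> s2
s2 --b--> s4
s4 --b--> s1
s1 --a--> s2
End in state s2, which is an accepting state.

accepted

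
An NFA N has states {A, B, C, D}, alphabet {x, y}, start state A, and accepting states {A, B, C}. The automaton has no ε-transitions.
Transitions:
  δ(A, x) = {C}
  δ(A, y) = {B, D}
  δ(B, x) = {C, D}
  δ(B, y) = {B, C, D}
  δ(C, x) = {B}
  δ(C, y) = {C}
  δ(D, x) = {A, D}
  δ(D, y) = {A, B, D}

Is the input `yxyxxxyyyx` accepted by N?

accepted

Start: {A}
read y: {B, D}
read x: {A, C, D}
read y: {A, B, C, D}
read x: {A, B, C, D}
read x: {A, B, C, D}
read x: {A, B, C, D}
read y: {A, B, C, D}
read y: {A, B, C, D}
read y: {A, B, C, D}
read x: {A, B, C, D}
Reachable ∩ accepting = {A, B, C} — nonempty.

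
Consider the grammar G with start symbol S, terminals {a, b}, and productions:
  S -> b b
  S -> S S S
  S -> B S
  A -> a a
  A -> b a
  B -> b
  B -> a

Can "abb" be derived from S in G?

S ⇒ BS ⇒ aS ⇒ abb

yes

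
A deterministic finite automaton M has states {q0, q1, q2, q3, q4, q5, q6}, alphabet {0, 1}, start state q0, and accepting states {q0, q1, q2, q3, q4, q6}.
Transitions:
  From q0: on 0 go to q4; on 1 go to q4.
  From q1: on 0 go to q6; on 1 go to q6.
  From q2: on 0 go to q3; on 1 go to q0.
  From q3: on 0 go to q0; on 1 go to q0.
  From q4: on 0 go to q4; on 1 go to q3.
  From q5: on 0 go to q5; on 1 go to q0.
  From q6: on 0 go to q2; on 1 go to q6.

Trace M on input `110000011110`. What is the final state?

q0 --1--> q4
q4 --1--> q3
q3 --0--> q0
q0 --0--> q4
q4 --0--> q4
q4 --0--> q4
q4 --0--> q4
q4 --1--> q3
q3 --1--> q0
q0 --1--> q4
q4 --1--> q3
q3 --0--> q0

q0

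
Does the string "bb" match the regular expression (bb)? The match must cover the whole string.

Split as b·b: b matches b and b matches b.

yes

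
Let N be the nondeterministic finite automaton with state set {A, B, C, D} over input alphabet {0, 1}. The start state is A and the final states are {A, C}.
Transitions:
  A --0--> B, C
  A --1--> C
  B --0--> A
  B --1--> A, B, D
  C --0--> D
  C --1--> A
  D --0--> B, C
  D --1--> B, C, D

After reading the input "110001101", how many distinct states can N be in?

Start: {A}
read 1: {C}
read 1: {A}
read 0: {B, C}
read 0: {A, D}
read 0: {B, C}
read 1: {A, B, D}
read 1: {A, B, C, D}
read 0: {A, B, C, D}
read 1: {A, B, C, D}
Final reachable set {A, B, C, D} has 4 states.

4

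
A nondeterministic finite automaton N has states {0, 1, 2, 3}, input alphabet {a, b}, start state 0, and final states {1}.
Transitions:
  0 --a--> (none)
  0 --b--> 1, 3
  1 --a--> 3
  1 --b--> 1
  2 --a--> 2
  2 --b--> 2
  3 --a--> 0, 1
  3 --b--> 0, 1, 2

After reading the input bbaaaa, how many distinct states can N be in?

3

Start: {0}
read b: {1, 3}
read b: {0, 1, 2}
read a: {2, 3}
read a: {0, 1, 2}
read a: {2, 3}
read a: {0, 1, 2}
Final reachable set {0, 1, 2} has 3 states.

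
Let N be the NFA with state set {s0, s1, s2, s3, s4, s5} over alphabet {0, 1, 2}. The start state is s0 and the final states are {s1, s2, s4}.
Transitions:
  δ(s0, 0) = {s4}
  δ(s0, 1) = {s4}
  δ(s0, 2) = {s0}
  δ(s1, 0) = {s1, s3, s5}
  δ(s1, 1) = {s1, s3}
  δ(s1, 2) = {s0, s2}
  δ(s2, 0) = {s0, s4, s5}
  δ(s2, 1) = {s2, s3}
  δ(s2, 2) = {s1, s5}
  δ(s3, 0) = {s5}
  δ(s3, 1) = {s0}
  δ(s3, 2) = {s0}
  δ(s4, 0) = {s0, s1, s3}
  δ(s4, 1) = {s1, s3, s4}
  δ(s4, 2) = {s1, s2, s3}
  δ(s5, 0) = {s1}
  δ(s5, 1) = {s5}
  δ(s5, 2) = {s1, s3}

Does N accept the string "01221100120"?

accepted

Start: {s0}
read 0: {s4}
read 1: {s1, s3, s4}
read 2: {s0, s1, s2, s3}
read 2: {s0, s1, s2, s5}
read 1: {s1, s2, s3, s4, s5}
read 1: {s0, s1, s2, s3, s4, s5}
read 0: {s0, s1, s3, s4, s5}
read 0: {s0, s1, s3, s4, s5}
read 1: {s0, s1, s3, s4, s5}
read 2: {s0, s1, s2, s3}
read 0: {s0, s1, s3, s4, s5}
Reachable ∩ accepting = {s1, s4} — nonempty.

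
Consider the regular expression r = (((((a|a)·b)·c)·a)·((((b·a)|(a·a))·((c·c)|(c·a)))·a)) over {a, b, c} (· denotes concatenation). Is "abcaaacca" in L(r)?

Split as abca·aacca: ((((a|a)·b)·c)·a) matches abca and ((((b·a)|(a·a))·((c·c)|(c·a)))·a) matches aacca.

yes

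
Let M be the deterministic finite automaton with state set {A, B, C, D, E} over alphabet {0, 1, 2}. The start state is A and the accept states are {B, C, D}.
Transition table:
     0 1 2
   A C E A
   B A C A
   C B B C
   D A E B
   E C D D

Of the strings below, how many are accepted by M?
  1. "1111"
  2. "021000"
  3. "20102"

"1111": accepted
"021000": accepted
"20102": rejected

2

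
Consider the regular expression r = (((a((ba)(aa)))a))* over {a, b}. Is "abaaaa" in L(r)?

yes

Split into 1 piece abaaaa; each matches ((a((ba)(aa)))a).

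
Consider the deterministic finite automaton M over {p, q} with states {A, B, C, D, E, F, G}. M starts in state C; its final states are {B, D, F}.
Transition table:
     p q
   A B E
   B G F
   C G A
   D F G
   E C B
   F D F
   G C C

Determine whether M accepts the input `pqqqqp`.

rejected

C --p--> G
G --q--> C
C --q--> A
A --q--> E
E --q--> B
B --p--> G
End in state G, which is not an accepting state.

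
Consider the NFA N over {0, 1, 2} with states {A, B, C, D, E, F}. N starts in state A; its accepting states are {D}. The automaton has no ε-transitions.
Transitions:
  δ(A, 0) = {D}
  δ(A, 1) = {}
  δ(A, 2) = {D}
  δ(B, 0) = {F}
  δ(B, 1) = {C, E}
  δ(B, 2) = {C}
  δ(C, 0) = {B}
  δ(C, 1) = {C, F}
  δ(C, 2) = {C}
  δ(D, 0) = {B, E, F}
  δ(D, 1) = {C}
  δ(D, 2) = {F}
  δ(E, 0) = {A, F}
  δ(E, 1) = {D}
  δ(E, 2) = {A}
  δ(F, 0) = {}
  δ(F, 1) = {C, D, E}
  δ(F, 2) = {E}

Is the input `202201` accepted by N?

Start: {A}
read 2: {D}
read 0: {B, E, F}
read 2: {A, C, E}
read 2: {A, C, D}
read 0: {B, D, E, F}
read 1: {C, D, E}
Reachable ∩ accepting = {D} — nonempty.

accepted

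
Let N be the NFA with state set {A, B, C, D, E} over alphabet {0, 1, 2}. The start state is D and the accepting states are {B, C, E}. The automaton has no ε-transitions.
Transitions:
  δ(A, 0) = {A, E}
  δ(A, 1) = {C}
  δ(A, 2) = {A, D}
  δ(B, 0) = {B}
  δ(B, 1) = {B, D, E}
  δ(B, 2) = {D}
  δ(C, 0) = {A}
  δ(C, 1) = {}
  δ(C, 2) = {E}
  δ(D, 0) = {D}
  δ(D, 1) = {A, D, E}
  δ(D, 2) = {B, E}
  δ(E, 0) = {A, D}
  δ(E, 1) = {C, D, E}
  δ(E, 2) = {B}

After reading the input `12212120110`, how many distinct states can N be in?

4

Start: {D}
read 1: {A, D, E}
read 2: {A, B, D, E}
read 2: {A, B, D, E}
read 1: {A, B, C, D, E}
read 2: {A, B, D, E}
read 1: {A, B, C, D, E}
read 2: {A, B, D, E}
read 0: {A, B, D, E}
read 1: {A, B, C, D, E}
read 1: {A, B, C, D, E}
read 0: {A, B, D, E}
Final reachable set {A, B, D, E} has 4 states.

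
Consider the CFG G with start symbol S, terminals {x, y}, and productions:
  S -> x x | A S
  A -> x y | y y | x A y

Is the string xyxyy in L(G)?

no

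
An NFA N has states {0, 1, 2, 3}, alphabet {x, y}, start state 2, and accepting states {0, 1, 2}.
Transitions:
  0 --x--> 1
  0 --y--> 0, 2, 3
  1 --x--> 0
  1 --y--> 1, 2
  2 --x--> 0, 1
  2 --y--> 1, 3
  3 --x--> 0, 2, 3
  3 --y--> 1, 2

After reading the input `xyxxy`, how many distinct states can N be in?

4

Start: {2}
read x: {0, 1}
read y: {0, 1, 2, 3}
read x: {0, 1, 2, 3}
read x: {0, 1, 2, 3}
read y: {0, 1, 2, 3}
Final reachable set {0, 1, 2, 3} has 4 states.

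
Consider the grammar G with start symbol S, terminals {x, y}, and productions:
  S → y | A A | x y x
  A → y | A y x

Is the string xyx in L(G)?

yes

S ⇒ xyx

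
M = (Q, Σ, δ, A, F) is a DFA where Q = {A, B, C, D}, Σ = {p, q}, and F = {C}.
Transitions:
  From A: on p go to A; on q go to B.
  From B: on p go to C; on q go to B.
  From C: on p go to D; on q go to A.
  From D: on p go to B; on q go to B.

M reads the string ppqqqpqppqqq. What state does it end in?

A --p--> A
A --p--> A
A --q--> B
B --q--> B
B --q--> B
B --p--> C
C --q--> A
A --p--> A
A --p--> A
A --q--> B
B --q--> B
B --q--> B

B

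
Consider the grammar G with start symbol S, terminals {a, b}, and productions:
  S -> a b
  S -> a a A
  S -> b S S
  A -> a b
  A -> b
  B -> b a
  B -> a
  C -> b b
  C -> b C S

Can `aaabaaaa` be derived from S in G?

no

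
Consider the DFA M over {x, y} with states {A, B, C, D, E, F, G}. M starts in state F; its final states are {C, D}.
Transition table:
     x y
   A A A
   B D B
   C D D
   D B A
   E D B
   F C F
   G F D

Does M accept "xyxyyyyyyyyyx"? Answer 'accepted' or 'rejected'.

F --x--> C
C --y--> D
D --x--> B
B --y--> B
B --y--> B
B --y--> B
B --y--> B
B --y--> B
B --y--> B
B --y--> B
B --y--> B
B --y--> B
B --x--> D
End in state D, which is an accepting state.

accepted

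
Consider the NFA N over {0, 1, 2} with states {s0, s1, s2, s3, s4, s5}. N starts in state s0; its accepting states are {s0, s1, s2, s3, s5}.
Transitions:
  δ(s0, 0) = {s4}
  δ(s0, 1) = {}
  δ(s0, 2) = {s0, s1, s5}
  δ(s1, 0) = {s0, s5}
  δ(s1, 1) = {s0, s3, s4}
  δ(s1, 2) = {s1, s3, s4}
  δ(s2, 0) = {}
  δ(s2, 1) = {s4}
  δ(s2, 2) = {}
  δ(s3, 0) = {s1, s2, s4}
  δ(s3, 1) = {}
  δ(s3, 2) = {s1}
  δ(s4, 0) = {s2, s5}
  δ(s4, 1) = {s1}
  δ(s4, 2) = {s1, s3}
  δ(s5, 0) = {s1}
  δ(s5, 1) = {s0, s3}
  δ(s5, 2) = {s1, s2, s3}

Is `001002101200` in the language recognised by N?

accepted

Start: {s0}
read 0: {s4}
read 0: {s2, s5}
read 1: {s0, s3, s4}
read 0: {s1, s2, s4, s5}
read 0: {s0, s1, s2, s5}
read 2: {s0, s1, s2, s3, s4, s5}
read 1: {s0, s1, s3, s4}
read 0: {s0, s1, s2, s4, s5}
read 1: {s0, s1, s3, s4}
read 2: {s0, s1, s3, s4, s5}
read 0: {s0, s1, s2, s4, s5}
read 0: {s0, s1, s2, s4, s5}
Reachable ∩ accepting = {s0, s1, s2, s5} — nonempty.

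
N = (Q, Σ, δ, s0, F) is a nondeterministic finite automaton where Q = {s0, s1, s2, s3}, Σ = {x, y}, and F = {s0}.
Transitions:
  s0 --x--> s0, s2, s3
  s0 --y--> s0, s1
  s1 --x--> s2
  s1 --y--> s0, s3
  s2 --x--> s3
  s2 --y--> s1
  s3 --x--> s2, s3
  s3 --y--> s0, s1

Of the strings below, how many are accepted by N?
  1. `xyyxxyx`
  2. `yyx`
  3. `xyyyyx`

3

`xyyxxyx`: accepted
`yyx`: accepted
`xyyyyx`: accepted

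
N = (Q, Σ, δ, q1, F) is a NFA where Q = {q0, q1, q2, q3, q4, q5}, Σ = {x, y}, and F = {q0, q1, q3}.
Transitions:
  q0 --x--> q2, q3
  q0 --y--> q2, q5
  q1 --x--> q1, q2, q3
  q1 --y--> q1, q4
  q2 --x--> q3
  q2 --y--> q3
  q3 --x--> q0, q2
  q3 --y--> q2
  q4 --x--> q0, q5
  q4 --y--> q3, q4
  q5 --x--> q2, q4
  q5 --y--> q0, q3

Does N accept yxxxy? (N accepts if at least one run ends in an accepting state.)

Start: {q1}
read y: {q1, q4}
read x: {q0, q1, q2, q3, q5}
read x: {q0, q1, q2, q3, q4}
read x: {q0, q1, q2, q3, q5}
read y: {q0, q1, q2, q3, q4, q5}
Reachable ∩ accepting = {q0, q1, q3} — nonempty.

accepted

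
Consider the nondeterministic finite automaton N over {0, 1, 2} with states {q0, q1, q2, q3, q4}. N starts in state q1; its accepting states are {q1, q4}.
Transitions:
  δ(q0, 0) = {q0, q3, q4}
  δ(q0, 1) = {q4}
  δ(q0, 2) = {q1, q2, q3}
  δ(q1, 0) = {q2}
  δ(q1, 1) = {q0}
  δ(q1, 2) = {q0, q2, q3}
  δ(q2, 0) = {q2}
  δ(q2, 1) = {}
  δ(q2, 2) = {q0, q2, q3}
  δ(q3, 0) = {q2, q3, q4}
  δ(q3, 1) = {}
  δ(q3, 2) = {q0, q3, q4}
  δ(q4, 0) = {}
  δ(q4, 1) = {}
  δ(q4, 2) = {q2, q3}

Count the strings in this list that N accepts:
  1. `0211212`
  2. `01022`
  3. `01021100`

`0211212`: rejected
`01022`: rejected
`01021100`: rejected

0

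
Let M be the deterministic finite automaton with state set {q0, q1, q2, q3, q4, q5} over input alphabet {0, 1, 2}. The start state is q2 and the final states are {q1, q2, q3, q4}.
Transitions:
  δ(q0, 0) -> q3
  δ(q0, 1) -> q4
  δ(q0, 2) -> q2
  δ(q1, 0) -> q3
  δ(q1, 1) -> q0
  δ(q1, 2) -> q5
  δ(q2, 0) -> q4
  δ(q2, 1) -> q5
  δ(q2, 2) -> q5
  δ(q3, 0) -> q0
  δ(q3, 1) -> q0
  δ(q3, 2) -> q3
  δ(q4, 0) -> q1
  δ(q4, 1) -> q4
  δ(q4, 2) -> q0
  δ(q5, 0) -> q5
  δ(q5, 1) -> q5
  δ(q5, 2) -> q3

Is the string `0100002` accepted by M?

q2 --0--> q4
q4 --1--> q4
q4 --0--> q1
q1 --0--> q3
q3 --0--> q0
q0 --0--> q3
q3 --2--> q3
End in state q3, which is an accepting state.

accepted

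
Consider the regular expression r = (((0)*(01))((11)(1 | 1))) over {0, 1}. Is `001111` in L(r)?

yes

Split as 001·111: ((0)*(01)) matches 001 and ((11)(1|1)) matches 111.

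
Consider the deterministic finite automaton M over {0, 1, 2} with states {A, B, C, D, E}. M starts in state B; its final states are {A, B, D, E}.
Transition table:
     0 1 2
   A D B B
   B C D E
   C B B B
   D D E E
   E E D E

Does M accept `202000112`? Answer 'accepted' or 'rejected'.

B --2--> E
E --0--> E
E --2--> E
E --0--> E
E --0--> E
E --0--> E
E --1--> D
D --1--> E
E --2--> E
End in state E, which is an accepting state.

accepted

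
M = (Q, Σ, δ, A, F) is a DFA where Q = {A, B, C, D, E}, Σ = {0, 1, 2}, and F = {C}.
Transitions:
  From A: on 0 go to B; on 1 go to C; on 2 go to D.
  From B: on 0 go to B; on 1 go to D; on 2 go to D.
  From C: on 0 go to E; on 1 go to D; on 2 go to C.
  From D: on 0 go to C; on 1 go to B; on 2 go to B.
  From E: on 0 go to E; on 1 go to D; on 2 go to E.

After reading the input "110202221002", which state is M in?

A --1--> C
C --1--> D
D --0--> C
C --2--> C
C --0--> E
E --2--> E
E --2--> E
E --2--> E
E --1--> D
D --0--> C
C --0--> E
E --2--> E

E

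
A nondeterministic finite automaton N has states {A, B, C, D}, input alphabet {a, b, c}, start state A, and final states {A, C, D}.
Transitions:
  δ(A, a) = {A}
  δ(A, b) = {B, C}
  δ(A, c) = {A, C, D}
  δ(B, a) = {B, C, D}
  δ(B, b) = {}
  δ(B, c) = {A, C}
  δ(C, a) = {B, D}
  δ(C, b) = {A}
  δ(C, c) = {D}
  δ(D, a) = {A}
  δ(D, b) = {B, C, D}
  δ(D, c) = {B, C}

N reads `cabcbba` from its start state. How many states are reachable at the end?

Start: {A}
read c: {A, C, D}
read a: {A, B, D}
read b: {B, C, D}
read c: {A, B, C, D}
read b: {A, B, C, D}
read b: {A, B, C, D}
read a: {A, B, C, D}
Final reachable set {A, B, C, D} has 4 states.

4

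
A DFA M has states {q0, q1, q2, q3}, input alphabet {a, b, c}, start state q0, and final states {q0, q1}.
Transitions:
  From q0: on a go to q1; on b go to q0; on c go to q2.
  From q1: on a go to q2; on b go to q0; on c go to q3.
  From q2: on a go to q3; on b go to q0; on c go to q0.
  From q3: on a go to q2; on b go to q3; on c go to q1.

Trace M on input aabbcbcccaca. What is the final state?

q2

q0 --a--> q1
q1 --a--> q2
q2 --b--> q0
q0 --b--> q0
q0 --c--> q2
q2 --b--> q0
q0 --c--> q2
q2 --c--> q0
q0 --c--> q2
q2 --a--> q3
q3 --c--> q1
q1 --a--> q2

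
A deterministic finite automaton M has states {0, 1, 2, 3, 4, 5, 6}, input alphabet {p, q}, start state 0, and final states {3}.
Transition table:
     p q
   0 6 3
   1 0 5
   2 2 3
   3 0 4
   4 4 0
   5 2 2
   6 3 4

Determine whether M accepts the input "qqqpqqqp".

rejected

0 --q--> 3
3 --q--> 4
4 --q--> 0
0 --p--> 6
6 --q--> 4
4 --q--> 0
0 --q--> 3
3 --p--> 0
End in state 0, which is not an accepting state.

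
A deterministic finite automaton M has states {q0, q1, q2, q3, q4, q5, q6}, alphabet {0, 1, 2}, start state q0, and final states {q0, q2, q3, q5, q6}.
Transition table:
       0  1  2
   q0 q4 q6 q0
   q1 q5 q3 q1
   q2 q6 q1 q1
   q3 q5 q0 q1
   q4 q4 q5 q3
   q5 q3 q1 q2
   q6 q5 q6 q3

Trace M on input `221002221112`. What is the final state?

q0 --2--> q0
q0 --2--> q0
q0 --1--> q6
q6 --0--> q5
q5 --0--> q3
q3 --2--> q1
q1 --2--> q1
q1 --2--> q1
q1 --1--> q3
q3 --1--> q0
q0 --1--> q6
q6 --2--> q3

q3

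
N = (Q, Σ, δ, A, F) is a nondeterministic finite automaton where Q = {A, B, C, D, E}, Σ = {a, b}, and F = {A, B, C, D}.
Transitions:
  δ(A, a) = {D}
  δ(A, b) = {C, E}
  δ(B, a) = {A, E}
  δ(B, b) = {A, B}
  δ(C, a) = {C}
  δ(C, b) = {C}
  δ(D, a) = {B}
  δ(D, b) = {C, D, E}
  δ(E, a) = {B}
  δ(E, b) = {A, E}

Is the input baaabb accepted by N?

accepted

Start: {A}
read b: {C, E}
read a: {B, C}
read a: {A, C, E}
read a: {B, C, D}
read b: {A, B, C, D, E}
read b: {A, B, C, D, E}
Reachable ∩ accepting = {A, B, C, D} — nonempty.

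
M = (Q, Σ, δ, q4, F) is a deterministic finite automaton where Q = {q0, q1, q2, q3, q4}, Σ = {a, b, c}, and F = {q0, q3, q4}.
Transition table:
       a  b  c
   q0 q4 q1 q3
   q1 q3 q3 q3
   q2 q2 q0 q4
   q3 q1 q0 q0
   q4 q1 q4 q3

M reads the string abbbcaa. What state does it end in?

q4 --a--> q1
q1 --b--> q3
q3 --b--> q0
q0 --b--> q1
q1 --c--> q3
q3 --a--> q1
q1 --a--> q3

q3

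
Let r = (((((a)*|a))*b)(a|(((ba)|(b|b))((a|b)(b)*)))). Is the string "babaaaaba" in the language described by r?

no

No split of babaaaaba into u·v has ((((a)*|a))*b) matching u and (a|(((ba)|(b|b))((a|b)(b)*))) matching v.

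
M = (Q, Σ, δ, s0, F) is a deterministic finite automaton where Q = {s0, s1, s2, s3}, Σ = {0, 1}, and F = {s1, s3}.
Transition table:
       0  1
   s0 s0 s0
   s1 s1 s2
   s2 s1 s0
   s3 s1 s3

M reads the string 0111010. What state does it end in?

s0

s0 --0--> s0
s0 --1--> s0
s0 --1--> s0
s0 --1--> s0
s0 --0--> s0
s0 --1--> s0
s0 --0--> s0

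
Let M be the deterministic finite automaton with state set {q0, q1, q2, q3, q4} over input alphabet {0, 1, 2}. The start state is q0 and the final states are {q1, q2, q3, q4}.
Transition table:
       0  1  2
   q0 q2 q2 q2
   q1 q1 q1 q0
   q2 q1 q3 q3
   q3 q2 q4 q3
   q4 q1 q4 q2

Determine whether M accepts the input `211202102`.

q0 --2--> q2
q2 --1--> q3
q3 --1--> q4
q4 --2--> q2
q2 --0--> q1
q1 --2--> q0
q0 --1--> q2
q2 --0--> q1
q1 --2--> q0
End in state q0, which is not an accepting state.

rejected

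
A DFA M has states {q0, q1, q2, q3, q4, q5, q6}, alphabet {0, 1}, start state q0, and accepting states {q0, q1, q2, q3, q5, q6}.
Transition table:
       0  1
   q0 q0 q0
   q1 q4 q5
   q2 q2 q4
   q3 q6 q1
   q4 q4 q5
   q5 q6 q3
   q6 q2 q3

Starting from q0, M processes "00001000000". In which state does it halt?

q0 --0--> q0
q0 --0--> q0
q0 --0--> q0
q0 --0--> q0
q0 --1--> q0
q0 --0--> q0
q0 --0--> q0
q0 --0--> q0
q0 --0--> q0
q0 --0--> q0
q0 --0--> q0

q0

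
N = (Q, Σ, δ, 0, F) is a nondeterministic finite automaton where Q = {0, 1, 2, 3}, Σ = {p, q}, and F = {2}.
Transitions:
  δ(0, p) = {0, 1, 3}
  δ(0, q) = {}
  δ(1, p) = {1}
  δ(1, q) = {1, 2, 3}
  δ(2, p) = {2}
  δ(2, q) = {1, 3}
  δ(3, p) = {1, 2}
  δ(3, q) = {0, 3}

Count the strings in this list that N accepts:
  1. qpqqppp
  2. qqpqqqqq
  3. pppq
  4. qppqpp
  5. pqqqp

qpqqppp: rejected
qqpqqqqq: rejected
pppq: accepted
qppqpp: rejected
pqqqp: accepted

2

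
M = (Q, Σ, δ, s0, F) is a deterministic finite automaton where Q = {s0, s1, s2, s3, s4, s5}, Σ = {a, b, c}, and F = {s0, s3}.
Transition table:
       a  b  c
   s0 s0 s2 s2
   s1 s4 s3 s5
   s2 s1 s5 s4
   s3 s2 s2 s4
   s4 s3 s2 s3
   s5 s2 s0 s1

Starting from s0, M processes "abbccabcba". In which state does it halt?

s2

s0 --a--> s0
s0 --b--> s2
s2 --b--> s5
s5 --c--> s1
s1 --c--> s5
s5 --a--> s2
s2 --b--> s5
s5 --c--> s1
s1 --b--> s3
s3 --a--> s2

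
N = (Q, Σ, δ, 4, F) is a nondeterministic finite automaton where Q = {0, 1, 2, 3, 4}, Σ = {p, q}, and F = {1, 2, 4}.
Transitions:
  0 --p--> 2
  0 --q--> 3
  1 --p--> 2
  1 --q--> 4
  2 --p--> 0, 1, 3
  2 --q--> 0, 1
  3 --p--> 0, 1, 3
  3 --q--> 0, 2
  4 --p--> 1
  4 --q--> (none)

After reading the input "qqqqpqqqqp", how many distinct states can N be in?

Start: {4}
read q: {}
The reachable set is empty and stays empty for the remaining 9 symbols.
Final reachable set {} has 0 states.

0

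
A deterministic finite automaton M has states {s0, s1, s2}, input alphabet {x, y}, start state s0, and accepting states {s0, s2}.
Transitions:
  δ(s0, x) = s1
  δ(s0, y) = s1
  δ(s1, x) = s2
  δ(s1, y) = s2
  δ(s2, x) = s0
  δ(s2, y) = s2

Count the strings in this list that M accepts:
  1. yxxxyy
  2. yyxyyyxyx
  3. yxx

3

yxxxyy: accepted
yyxyyyxyx: accepted
yxx: accepted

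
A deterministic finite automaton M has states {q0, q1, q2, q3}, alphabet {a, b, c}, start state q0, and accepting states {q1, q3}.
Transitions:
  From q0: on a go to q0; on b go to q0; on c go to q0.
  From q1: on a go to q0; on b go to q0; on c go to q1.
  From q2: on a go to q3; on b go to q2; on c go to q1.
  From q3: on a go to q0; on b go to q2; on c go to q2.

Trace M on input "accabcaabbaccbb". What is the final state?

q0

q0 --a--> q0
q0 --c--> q0
q0 --c--> q0
q0 --a--> q0
q0 --b--> q0
q0 --c--> q0
q0 --a--> q0
q0 --a--> q0
q0 --b--> q0
q0 --b--> q0
q0 --a--> q0
q0 --c--> q0
q0 --c--> q0
q0 --b--> q0
q0 --b--> q0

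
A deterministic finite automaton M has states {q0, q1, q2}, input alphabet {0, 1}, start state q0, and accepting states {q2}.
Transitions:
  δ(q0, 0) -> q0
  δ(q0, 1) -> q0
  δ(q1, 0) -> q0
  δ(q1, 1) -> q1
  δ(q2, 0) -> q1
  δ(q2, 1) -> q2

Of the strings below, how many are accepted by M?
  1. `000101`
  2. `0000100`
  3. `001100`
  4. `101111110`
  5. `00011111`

0

`000101`: rejected
`0000100`: rejected
`001100`: rejected
`101111110`: rejected
`00011111`: rejected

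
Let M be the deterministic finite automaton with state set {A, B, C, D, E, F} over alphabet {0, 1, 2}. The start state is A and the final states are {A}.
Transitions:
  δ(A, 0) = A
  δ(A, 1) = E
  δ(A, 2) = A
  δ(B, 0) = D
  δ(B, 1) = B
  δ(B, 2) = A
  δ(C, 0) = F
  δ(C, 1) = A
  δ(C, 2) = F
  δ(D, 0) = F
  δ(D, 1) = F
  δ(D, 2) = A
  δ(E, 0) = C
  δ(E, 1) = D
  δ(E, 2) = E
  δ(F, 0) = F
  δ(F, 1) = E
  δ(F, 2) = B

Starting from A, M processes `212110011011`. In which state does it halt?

A --2--> A
A --1--> E
E --2--> E
E --1--> D
D --1--> F
F --0--> F
F --0--> F
F --1--> E
E --1--> D
D --0--> F
F --1--> E
E --1--> D

D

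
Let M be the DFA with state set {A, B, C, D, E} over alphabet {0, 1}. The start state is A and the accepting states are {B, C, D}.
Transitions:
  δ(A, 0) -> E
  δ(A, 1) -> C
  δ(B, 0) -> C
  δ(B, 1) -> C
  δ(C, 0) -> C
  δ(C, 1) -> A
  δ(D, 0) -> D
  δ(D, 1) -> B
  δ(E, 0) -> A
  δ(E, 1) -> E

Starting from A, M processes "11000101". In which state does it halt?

A --1--> C
C --1--> A
A --0--> E
E --0--> A
A --0--> E
E --1--> E
E --0--> A
A --1--> C

C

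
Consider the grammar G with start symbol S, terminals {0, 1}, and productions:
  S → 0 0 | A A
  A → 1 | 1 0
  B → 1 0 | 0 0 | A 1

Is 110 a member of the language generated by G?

S ⇒ AA ⇒ 1A ⇒ 110

yes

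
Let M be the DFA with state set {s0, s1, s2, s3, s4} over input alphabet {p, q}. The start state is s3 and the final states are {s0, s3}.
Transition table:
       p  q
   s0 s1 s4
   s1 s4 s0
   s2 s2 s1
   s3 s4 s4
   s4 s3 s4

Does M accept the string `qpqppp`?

accepted

s3 --q--> s4
s4 --p--> s3
s3 --q--> s4
s4 --p--> s3
s3 --p--> s4
s4 --p--> s3
End in state s3, which is an accepting state.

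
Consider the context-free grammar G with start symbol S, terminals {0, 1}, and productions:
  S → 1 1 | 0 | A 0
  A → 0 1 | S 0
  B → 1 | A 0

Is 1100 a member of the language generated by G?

yes

S ⇒ A0 ⇒ S00 ⇒ 1100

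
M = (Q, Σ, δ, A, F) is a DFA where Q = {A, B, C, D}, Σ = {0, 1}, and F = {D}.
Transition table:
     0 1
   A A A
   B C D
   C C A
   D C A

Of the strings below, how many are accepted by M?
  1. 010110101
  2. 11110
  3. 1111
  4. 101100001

0

010110101: rejected
11110: rejected
1111: rejected
101100001: rejected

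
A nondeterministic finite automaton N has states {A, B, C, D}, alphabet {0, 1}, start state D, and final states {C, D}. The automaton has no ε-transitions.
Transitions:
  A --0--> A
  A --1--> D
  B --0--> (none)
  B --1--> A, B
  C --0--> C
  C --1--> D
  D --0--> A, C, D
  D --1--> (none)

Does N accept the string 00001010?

accepted

Start: {D}
read 0: {A, C, D}
read 0: {A, C, D}
read 0: {A, C, D}
read 0: {A, C, D}
read 1: {D}
read 0: {A, C, D}
read 1: {D}
read 0: {A, C, D}
Reachable ∩ accepting = {C, D} — nonempty.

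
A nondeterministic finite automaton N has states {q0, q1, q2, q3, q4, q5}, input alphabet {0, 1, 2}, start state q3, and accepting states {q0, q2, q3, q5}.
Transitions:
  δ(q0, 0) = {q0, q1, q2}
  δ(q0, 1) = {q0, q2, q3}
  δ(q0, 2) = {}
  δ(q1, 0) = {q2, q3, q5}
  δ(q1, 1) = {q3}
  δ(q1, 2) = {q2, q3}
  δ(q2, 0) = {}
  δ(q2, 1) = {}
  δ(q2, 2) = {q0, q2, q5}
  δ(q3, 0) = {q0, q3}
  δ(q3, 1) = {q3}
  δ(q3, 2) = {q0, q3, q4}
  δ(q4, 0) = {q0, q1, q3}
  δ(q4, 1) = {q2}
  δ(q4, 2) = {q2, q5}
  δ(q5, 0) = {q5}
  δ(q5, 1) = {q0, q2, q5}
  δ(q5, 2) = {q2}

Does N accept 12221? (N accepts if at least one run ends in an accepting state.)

Start: {q3}
read 1: {q3}
read 2: {q0, q3, q4}
read 2: {q0, q2, q3, q4, q5}
read 2: {q0, q2, q3, q4, q5}
read 1: {q0, q2, q3, q5}
Reachable ∩ accepting = {q0, q2, q3, q5} — nonempty.

accepted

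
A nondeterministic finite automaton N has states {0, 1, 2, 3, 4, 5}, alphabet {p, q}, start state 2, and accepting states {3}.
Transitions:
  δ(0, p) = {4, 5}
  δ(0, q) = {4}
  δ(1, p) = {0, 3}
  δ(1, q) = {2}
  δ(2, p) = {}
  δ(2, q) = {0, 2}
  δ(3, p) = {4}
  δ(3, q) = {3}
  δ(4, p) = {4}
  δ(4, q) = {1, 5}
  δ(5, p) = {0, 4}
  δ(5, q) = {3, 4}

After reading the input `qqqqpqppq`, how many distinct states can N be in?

Start: {2}
read q: {0, 2}
read q: {0, 2, 4}
read q: {0, 1, 2, 4, 5}
read q: {0, 1, 2, 3, 4, 5}
read p: {0, 3, 4, 5}
read q: {1, 3, 4, 5}
read p: {0, 3, 4}
read p: {4, 5}
read q: {1, 3, 4, 5}
Final reachable set {1, 3, 4, 5} has 4 states.

4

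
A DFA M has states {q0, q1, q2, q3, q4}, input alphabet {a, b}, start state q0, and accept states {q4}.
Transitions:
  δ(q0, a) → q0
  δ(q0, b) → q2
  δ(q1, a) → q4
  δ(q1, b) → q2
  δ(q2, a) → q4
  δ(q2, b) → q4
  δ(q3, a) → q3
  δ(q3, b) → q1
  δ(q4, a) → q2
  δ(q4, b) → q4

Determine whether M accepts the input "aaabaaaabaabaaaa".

accepted

q0 --a--> q0
q0 --a--> q0
q0 --a--> q0
q0 --b--> q2
q2 --a--> q4
q4 --a--> q2
q2 --a--> q4
q4 --a--> q2
q2 --b--> q4
q4 --a--> q2
q2 --a--> q4
q4 --b--> q4
q4 --a--> q2
q2 --a--> q4
q4 --a--> q2
q2 --a--> q4
End in state q4, which is an accepting state.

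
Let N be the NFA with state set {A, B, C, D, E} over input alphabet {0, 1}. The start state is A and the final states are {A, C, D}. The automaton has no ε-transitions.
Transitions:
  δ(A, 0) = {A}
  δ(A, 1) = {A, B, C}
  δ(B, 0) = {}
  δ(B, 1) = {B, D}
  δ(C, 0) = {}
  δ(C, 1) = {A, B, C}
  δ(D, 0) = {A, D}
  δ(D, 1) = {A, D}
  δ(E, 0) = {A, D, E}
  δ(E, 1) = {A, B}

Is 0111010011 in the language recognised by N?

accepted

Start: {A}
read 0: {A}
read 1: {A, B, C}
read 1: {A, B, C, D}
read 1: {A, B, C, D}
read 0: {A, D}
read 1: {A, B, C, D}
read 0: {A, D}
read 0: {A, D}
read 1: {A, B, C, D}
read 1: {A, B, C, D}
Reachable ∩ accepting = {A, C, D} — nonempty.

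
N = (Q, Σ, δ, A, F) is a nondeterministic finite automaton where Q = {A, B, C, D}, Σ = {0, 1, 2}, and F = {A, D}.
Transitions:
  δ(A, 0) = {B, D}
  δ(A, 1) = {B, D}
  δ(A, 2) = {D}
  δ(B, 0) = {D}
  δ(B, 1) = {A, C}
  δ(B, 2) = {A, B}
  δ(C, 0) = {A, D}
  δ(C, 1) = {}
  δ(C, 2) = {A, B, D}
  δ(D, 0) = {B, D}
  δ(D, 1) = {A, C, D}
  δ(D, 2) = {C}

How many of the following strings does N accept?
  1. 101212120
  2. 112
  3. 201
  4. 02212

4

101212120: accepted
112: accepted
201: accepted
02212: accepted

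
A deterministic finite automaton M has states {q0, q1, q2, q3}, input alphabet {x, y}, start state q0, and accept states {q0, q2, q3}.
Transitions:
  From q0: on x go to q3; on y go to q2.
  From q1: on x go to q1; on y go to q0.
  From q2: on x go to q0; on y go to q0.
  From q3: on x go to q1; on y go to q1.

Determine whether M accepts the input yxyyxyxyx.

accepted

q0 --y--> q2
q2 --x--> q0
q0 --y--> q2
q2 --y--> q0
q0 --x--> q3
q3 --y--> q1
q1 --x--> q1
q1 --y--> q0
q0 --x--> q3
End in state q3, which is an accepting state.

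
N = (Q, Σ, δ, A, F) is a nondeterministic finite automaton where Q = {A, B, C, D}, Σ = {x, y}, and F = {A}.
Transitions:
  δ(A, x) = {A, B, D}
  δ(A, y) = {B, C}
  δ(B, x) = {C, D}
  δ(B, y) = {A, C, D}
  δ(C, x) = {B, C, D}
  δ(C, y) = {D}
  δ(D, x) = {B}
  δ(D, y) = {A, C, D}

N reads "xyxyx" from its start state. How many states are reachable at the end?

4

Start: {A}
read x: {A, B, D}
read y: {A, B, C, D}
read x: {A, B, C, D}
read y: {A, B, C, D}
read x: {A, B, C, D}
Final reachable set {A, B, C, D} has 4 states.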